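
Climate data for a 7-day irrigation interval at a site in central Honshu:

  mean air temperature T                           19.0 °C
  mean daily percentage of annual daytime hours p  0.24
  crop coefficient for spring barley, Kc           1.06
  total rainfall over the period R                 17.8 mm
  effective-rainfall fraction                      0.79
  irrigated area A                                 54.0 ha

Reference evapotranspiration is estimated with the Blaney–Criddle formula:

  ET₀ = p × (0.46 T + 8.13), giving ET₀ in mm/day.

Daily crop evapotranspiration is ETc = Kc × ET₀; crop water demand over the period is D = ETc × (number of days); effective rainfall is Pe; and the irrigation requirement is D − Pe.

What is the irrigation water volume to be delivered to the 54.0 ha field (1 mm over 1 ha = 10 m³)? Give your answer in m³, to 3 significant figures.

ET₀ = 0.24 × (0.46 × 19.0 + 8.13) = 0.24 × 16.870 = 4.0488 mm/d
ETc = Kc × ET₀ = 1.06 × 4.0488 = 4.2917 mm/d
Crop demand D = ETc × 7 d = 4.2917 × 7 = 30.042 mm
Pe = 0.79 × 17.8 = 14.062 mm
D − Pe = 30.042 − 14.062 = 15.980 mm
Volume = 15.980 mm × 54.0 ha × 10 = 8629.2 m³

8630 m³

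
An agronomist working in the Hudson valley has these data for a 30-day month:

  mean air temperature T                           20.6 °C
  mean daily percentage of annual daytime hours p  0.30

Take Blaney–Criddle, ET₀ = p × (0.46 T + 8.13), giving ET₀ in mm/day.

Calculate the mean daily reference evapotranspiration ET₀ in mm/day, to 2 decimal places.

ET₀ = 0.30 × (0.46 × 20.6 + 8.13) = 0.30 × 17.606 = 5.2818 mm/d

5.28 mm/day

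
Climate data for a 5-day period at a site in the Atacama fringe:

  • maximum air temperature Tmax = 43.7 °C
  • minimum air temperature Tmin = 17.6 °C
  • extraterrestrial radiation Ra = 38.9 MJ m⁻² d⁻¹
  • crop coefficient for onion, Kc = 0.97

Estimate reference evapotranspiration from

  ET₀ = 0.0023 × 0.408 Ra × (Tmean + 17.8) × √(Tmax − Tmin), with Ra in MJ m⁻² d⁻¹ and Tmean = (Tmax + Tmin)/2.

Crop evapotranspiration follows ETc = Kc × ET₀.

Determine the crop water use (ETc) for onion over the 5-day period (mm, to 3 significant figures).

Tmean = (43.7 + 17.6)/2 = 30.65 °C
0.408 Ra = 0.408 × 38.9 = 15.8712 mm/d equivalent
ET₀ = 0.0023 × 15.8712 × (30.65 + 17.8) × √26.1 = 0.0023 × 15.8712 × 48.45 × 5.1088 = 9.0355 mm/d
ETc = Kc × ET₀ = 0.97 × 9.0355 = 8.7644 mm/d
Over 5 days: 8.7644 × 5 = 43.822 mm

43.8 mm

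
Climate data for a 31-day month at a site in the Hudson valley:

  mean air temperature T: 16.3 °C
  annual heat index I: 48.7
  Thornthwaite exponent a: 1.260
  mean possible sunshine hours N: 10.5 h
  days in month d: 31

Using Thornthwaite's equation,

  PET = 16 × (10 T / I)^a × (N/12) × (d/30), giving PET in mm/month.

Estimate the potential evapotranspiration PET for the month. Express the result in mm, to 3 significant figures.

10T/I = 10 × 16.3 / 48.7 = 3.3470
(10T/I)^a = 3.3470^1.260 = 4.5821
Uncorrected PET = 16 × 4.5821 = 73.314 mm
Correction = (N/12)(d/30) = (10.5/12)(31/30) = 0.9042
PET = 73.314 × 0.9042 = 66.291 mm/month

66.3 mm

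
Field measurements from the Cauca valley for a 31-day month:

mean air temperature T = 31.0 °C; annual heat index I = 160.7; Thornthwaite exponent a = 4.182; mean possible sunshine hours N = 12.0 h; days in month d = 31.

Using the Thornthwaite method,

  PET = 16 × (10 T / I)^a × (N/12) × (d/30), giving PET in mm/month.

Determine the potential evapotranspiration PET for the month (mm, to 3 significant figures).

10T/I = 10 × 31.0 / 160.7 = 1.9291
(10T/I)^a = 1.9291^4.182 = 15.6082
Uncorrected PET = 16 × 15.6082 = 249.731 mm
Correction = (N/12)(d/30) = (12.0/12)(31/30) = 1.0333
PET = 249.731 × 1.0333 = 258.047 mm/month

258 mm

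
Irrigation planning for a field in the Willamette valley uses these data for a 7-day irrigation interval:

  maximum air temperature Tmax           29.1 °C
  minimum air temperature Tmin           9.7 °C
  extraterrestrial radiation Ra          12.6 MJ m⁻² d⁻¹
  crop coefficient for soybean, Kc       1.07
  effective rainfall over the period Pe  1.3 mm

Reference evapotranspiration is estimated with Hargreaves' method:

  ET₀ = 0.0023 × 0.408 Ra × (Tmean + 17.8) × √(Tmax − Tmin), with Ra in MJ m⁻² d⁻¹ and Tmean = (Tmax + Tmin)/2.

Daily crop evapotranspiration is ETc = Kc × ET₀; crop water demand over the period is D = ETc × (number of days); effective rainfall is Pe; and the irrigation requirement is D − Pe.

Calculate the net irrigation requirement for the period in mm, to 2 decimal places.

13.21 mm

Tmean = (29.1 + 9.7)/2 = 19.40 °C
0.408 Ra = 0.408 × 12.6 = 5.1408 mm/d equivalent
ET₀ = 0.0023 × 5.1408 × (19.40 + 17.8) × √19.4 = 0.0023 × 5.1408 × 37.20 × 4.4045 = 1.9373 mm/d
ETc = Kc × ET₀ = 1.07 × 1.9373 = 2.0729 mm/d
Crop demand D = ETc × 7 d = 2.0729 × 7 = 14.510 mm
D − Pe = 14.510 − 1.3 = 13.210 mm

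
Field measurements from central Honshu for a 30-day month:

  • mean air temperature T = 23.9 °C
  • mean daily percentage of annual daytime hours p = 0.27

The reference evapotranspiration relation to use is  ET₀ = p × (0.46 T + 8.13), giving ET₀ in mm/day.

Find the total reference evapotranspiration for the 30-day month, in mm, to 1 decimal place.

154.9 mm

ET₀ = 0.27 × (0.46 × 23.9 + 8.13) = 0.27 × 19.124 = 5.1635 mm/d
Monthly total = 5.1635 × 30 = 154.905 mm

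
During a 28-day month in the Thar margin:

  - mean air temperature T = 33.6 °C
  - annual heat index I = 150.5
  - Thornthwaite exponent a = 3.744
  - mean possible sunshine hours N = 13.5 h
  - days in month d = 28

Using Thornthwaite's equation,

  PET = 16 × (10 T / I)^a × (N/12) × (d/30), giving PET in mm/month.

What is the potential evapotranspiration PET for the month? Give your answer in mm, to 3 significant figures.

340 mm

10T/I = 10 × 33.6 / 150.5 = 2.2326
(10T/I)^a = 2.2326^3.744 = 20.2278
Uncorrected PET = 16 × 20.2278 = 323.645 mm
Correction = (N/12)(d/30) = (13.5/12)(28/30) = 1.0500
PET = 323.645 × 1.0500 = 339.827 mm/month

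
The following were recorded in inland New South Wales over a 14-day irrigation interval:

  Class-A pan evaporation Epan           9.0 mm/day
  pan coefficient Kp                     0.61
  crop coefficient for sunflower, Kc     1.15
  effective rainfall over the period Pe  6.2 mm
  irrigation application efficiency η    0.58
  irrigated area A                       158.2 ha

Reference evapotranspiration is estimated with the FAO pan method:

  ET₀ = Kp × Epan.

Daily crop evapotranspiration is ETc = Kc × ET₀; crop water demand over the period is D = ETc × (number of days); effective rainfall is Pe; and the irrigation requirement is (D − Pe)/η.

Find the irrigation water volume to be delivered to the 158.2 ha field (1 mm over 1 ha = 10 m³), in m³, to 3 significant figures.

224000 m³

ET₀ = 0.61 × 9.0 = 5.4900 mm/d
ETc = Kc × ET₀ = 1.15 × 5.4900 = 6.3135 mm/d
Crop demand D = ETc × 14 d = 6.3135 × 14 = 88.389 mm
D − Pe = 88.389 − 6.2 = 82.189 mm
Gross irrigation = 82.189 / 0.58 = 141.705 mm
Volume = 141.705 mm × 158.2 ha × 10 = 224177.3 m³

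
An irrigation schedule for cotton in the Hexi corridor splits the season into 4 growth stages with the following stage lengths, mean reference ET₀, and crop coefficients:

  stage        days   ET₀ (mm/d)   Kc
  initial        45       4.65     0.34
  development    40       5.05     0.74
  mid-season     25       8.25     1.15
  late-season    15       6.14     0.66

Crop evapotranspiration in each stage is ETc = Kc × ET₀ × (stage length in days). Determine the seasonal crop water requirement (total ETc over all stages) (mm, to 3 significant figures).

519 mm

initial: 0.34 × 4.65 × 45 = 71.15 mm
development: 0.74 × 5.05 × 40 = 149.48 mm
mid-season: 1.15 × 8.25 × 25 = 237.19 mm
late-season: 0.66 × 6.14 × 15 = 60.79 mm
Seasonal total = 518.61 mm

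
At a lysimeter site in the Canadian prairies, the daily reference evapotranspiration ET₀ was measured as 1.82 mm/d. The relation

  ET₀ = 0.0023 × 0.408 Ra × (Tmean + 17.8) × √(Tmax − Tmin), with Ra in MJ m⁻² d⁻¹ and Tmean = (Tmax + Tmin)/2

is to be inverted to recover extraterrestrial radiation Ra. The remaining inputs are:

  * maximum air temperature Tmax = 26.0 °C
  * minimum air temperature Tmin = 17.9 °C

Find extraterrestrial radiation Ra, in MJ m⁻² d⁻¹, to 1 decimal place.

17.1 MJ m⁻² d⁻¹

Tmean = (26.0+17.9)/2 = 21.95 °C; ΔT = 8.1
Ra = ET₀ / [0.0023 × 0.408 × (Tmean+17.8) × √ΔT]
   = 1.82 / (0.0023 × 0.408 × 39.75 × 2.8460) = 17.144 MJ m⁻² d⁻¹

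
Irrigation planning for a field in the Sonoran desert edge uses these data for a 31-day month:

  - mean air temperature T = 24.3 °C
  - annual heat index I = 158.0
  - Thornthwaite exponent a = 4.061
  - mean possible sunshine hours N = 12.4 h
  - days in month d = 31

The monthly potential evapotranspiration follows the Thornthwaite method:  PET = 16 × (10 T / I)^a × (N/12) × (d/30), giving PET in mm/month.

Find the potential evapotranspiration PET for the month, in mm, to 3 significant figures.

98.1 mm

10T/I = 10 × 24.3 / 158.0 = 1.5380
(10T/I)^a = 1.5380^4.061 = 5.7442
Uncorrected PET = 16 × 5.7442 = 91.907 mm
Correction = (N/12)(d/30) = (12.4/12)(31/30) = 1.0678
PET = 91.907 × 1.0678 = 98.138 mm/month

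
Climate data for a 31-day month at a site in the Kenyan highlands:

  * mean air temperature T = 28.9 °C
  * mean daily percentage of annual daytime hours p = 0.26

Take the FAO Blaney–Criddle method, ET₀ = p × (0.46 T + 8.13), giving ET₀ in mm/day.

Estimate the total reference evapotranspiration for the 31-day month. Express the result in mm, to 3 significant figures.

173 mm

ET₀ = 0.26 × (0.46 × 28.9 + 8.13) = 0.26 × 21.424 = 5.5702 mm/d
Monthly total = 5.5702 × 31 = 172.676 mm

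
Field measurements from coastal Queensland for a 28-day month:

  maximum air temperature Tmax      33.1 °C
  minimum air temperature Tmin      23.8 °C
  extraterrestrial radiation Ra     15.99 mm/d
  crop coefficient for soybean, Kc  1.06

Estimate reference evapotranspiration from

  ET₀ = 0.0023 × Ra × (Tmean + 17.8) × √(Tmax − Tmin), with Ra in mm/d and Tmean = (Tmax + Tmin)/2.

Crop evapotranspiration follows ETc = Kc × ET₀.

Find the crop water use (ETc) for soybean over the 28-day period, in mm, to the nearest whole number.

154 mm

Tmean = (33.1 + 23.8)/2 = 28.45 °C
ET₀ = 0.0023 × 15.99 × (28.45 + 17.8) × √9.3 = 0.0023 × 15.99 × 46.25 × 3.0496 = 5.1872 mm/d
ETc = Kc × ET₀ = 1.06 × 5.1872 = 5.4984 mm/d
Over 28 days: 5.4984 × 28 = 153.955 mm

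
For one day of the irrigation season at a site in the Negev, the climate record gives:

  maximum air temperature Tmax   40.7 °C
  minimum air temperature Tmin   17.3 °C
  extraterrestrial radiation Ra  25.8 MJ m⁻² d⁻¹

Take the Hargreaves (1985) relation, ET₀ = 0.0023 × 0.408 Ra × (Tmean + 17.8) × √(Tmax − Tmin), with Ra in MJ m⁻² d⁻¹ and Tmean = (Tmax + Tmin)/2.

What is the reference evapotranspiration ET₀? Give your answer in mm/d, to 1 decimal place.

Tmean = (40.7 + 17.3)/2 = 29.00 °C
0.408 Ra = 0.408 × 25.8 = 10.5264 mm/d equivalent
ET₀ = 0.0023 × 10.5264 × (29.00 + 17.8) × √23.4 = 0.0023 × 10.5264 × 46.80 × 4.8374 = 5.4811 mm/d

5.5 mm/d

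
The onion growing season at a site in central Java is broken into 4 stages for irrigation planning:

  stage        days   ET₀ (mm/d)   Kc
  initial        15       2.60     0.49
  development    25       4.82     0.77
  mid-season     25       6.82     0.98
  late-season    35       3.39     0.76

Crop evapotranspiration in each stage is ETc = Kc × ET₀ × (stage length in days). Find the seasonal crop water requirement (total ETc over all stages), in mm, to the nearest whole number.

initial: 0.49 × 2.60 × 15 = 19.11 mm
development: 0.77 × 4.82 × 25 = 92.79 mm
mid-season: 0.98 × 6.82 × 25 = 167.09 mm
late-season: 0.76 × 3.39 × 35 = 90.17 mm
Seasonal total = 369.16 mm

369 mm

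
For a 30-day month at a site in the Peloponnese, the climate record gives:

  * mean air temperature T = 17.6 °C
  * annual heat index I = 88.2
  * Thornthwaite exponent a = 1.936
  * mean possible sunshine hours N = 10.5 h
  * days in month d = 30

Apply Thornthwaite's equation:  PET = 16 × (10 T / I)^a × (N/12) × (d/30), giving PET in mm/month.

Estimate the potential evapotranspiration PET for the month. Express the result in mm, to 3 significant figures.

10T/I = 10 × 17.6 / 88.2 = 1.9955
(10T/I)^a = 1.9955^1.936 = 3.8098
Uncorrected PET = 16 × 3.8098 = 60.957 mm
Correction = (N/12)(d/30) = (10.5/12)(30/30) = 0.8750
PET = 60.957 × 0.8750 = 53.337 mm/month

53.3 mm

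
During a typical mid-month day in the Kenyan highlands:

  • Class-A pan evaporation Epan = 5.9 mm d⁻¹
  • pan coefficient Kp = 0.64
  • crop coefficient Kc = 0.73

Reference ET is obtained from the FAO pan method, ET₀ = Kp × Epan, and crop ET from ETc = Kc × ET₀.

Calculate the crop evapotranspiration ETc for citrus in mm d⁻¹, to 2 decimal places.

2.76 mm d⁻¹

ET₀ = 0.64 × 5.9 = 3.7760 mm/d
ETc = Kc × ET₀ = 0.73 × 3.7760 = 2.7565 mm/d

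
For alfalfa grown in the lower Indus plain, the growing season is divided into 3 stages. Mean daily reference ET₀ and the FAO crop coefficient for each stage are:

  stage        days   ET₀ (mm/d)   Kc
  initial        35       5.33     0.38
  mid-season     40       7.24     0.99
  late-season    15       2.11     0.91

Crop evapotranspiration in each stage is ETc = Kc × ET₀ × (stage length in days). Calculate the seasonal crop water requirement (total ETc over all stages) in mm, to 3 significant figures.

386 mm

initial: 0.38 × 5.33 × 35 = 70.89 mm
mid-season: 0.99 × 7.24 × 40 = 286.70 mm
late-season: 0.91 × 2.11 × 15 = 28.80 mm
Seasonal total = 386.39 mm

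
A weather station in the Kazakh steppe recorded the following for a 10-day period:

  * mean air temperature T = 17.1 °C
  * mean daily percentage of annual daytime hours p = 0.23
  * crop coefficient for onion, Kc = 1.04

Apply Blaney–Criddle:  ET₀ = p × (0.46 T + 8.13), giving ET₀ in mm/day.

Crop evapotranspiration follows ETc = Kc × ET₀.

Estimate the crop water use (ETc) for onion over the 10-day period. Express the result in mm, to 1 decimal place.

ET₀ = 0.23 × (0.46 × 17.1 + 8.13) = 0.23 × 15.996 = 3.6791 mm/d
ETc = Kc × ET₀ = 1.04 × 3.6791 = 3.8263 mm/d
Over 10 days: 3.8263 × 10 = 38.263 mm

38.3 mm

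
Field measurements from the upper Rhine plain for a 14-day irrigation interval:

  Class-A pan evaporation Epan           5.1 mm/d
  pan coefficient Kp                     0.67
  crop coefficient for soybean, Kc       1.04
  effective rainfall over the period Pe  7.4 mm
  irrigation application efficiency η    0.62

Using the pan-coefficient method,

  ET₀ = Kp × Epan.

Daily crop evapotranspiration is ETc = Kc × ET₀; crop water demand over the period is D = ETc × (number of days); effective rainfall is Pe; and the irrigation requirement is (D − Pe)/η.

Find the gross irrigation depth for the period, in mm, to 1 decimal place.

ET₀ = 0.67 × 5.1 = 3.4170 mm/d
ETc = Kc × ET₀ = 1.04 × 3.4170 = 3.5537 mm/d
Crop demand D = ETc × 14 d = 3.5537 × 14 = 49.752 mm
D − Pe = 49.752 − 7.4 = 42.352 mm
Gross irrigation = 42.352 / 0.62 = 68.310 mm

68.3 mm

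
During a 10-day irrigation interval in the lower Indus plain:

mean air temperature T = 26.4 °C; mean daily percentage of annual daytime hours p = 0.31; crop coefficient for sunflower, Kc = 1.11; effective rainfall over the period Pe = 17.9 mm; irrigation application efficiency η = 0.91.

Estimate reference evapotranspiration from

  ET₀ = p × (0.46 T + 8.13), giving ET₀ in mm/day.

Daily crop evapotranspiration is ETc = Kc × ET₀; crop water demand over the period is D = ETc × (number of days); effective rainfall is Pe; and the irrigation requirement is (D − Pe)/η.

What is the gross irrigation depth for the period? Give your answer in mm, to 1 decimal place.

ET₀ = 0.31 × (0.46 × 26.4 + 8.13) = 0.31 × 20.274 = 6.2849 mm/d
ETc = Kc × ET₀ = 1.11 × 6.2849 = 6.9762 mm/d
Crop demand D = ETc × 10 d = 6.9762 × 10 = 69.762 mm
D − Pe = 69.762 − 17.9 = 51.862 mm
Gross irrigation = 51.862 / 0.91 = 56.991 mm

57.0 mm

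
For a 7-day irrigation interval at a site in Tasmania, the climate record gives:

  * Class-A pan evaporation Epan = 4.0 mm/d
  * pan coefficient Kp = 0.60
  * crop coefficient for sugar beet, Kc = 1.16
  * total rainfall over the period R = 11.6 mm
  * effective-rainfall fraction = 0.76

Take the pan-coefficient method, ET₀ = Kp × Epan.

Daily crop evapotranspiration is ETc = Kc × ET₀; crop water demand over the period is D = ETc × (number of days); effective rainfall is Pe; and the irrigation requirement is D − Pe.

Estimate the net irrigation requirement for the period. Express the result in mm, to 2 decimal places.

10.67 mm

ET₀ = 0.60 × 4.0 = 2.4000 mm/d
ETc = Kc × ET₀ = 1.16 × 2.4000 = 2.7840 mm/d
Crop demand D = ETc × 7 d = 2.7840 × 7 = 19.488 mm
Pe = 0.76 × 11.6 = 8.816 mm
D − Pe = 19.488 − 8.816 = 10.672 mm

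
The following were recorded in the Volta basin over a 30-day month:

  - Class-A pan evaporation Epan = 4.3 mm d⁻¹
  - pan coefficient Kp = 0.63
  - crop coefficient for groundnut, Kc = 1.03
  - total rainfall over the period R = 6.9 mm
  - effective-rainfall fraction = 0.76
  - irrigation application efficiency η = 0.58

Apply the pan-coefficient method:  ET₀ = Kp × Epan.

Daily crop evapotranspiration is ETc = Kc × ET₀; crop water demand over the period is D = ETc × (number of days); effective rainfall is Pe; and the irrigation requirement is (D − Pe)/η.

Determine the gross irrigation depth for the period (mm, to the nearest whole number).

ET₀ = 0.63 × 4.3 = 2.7090 mm/d
ETc = Kc × ET₀ = 1.03 × 2.7090 = 2.7903 mm/d
Crop demand D = ETc × 30 d = 2.7903 × 30 = 83.709 mm
Pe = 0.76 × 6.9 = 5.244 mm
D − Pe = 83.709 − 5.244 = 78.465 mm
Gross irrigation = 78.465 / 0.58 = 135.284 mm

135 mm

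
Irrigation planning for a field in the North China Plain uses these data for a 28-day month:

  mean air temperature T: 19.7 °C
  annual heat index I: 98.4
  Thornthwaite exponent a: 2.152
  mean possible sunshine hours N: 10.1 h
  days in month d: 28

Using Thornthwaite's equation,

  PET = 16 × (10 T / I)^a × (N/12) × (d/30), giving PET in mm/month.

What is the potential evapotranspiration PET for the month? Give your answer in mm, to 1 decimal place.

56.0 mm

10T/I = 10 × 19.7 / 98.4 = 2.0020
(10T/I)^a = 2.0020^2.152 = 4.4540
Uncorrected PET = 16 × 4.4540 = 71.264 mm
Correction = (N/12)(d/30) = (10.1/12)(28/30) = 0.7856
PET = 71.264 × 0.7856 = 55.985 mm/month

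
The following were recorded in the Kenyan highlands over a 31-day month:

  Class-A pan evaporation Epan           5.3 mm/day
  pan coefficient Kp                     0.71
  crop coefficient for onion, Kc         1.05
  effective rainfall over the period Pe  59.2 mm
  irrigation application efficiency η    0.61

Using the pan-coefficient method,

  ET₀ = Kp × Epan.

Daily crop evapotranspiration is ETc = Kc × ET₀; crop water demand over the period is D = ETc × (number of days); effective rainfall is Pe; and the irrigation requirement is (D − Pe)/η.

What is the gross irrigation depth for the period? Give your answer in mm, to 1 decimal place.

ET₀ = 0.71 × 5.3 = 3.7630 mm/d
ETc = Kc × ET₀ = 1.05 × 3.7630 = 3.9512 mm/d
Crop demand D = ETc × 31 d = 3.9512 × 31 = 122.487 mm
D − Pe = 122.487 − 59.2 = 63.287 mm
Gross irrigation = 63.287 / 0.61 = 103.749 mm

103.7 mm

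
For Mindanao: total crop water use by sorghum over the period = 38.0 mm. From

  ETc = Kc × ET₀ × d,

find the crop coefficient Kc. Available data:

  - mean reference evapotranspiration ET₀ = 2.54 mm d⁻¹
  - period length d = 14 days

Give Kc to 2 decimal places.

1.07

ETc = Kc × ET₀ × d  ⇒  Kc = ETc / (ET₀ × d)
Kc = 38.0 / (2.54 × 14) = 38.0 / 35.56 = 1.0686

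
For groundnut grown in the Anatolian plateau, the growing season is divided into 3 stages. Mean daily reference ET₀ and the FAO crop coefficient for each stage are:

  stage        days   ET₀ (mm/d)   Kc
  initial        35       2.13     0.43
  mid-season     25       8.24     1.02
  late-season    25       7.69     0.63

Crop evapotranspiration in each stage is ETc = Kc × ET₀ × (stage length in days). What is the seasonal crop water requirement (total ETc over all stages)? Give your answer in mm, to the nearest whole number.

363 mm

initial: 0.43 × 2.13 × 35 = 32.06 mm
mid-season: 1.02 × 8.24 × 25 = 210.12 mm
late-season: 0.63 × 7.69 × 25 = 121.12 mm
Seasonal total = 363.30 mm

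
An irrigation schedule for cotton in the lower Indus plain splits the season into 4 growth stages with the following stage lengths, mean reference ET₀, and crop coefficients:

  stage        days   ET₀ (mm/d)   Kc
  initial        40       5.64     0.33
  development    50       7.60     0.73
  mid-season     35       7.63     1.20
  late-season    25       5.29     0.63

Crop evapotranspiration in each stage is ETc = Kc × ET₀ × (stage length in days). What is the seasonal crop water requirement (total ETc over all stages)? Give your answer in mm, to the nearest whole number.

initial: 0.33 × 5.64 × 40 = 74.45 mm
development: 0.73 × 7.60 × 50 = 277.40 mm
mid-season: 1.20 × 7.63 × 35 = 320.46 mm
late-season: 0.63 × 5.29 × 25 = 83.32 mm
Seasonal total = 755.63 mm

756 mm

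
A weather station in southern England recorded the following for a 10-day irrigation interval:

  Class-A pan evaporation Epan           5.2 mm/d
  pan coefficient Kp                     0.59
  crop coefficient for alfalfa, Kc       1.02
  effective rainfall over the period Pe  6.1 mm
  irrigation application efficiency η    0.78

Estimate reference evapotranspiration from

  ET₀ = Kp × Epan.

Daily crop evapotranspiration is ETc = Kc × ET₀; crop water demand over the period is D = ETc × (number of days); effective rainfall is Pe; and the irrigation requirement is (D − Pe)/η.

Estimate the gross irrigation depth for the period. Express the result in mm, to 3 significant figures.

ET₀ = 0.59 × 5.2 = 3.0680 mm/d
ETc = Kc × ET₀ = 1.02 × 3.0680 = 3.1294 mm/d
Crop demand D = ETc × 10 d = 3.1294 × 10 = 31.294 mm
D − Pe = 31.294 − 6.1 = 25.194 mm
Gross irrigation = 25.194 / 0.78 = 32.300 mm

32.3 mm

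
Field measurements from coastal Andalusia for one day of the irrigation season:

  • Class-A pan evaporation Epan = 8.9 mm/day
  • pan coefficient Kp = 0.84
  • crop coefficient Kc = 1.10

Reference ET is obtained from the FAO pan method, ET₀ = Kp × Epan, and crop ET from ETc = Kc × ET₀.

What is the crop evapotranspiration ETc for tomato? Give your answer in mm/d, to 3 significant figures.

ET₀ = 0.84 × 8.9 = 7.4760 mm/d
ETc = Kc × ET₀ = 1.10 × 7.4760 = 8.2236 mm/d

8.22 mm/d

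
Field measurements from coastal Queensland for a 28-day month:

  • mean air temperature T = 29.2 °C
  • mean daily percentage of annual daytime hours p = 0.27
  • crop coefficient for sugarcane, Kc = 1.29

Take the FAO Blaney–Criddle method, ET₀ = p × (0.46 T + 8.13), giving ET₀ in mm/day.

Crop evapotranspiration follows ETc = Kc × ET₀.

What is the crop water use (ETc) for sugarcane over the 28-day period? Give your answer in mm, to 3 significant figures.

ET₀ = 0.27 × (0.46 × 29.2 + 8.13) = 0.27 × 21.562 = 5.8217 mm/d
ETc = Kc × ET₀ = 1.29 × 5.8217 = 7.5100 mm/d
Over 28 days: 7.5100 × 28 = 210.280 mm

210 mm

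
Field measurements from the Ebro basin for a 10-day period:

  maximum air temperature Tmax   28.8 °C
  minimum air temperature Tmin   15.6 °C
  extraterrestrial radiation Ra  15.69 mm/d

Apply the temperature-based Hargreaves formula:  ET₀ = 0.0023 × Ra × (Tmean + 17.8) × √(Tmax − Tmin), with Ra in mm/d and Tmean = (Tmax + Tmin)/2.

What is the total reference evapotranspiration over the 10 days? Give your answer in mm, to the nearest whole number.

Tmean = (28.8 + 15.6)/2 = 22.20 °C
ET₀ = 0.0023 × 15.69 × (22.20 + 17.8) × √13.2 = 0.0023 × 15.69 × 40.00 × 3.6332 = 5.2445 mm/d
Over 10 days: 5.2445 × 10 = 52.445 mm

52 mm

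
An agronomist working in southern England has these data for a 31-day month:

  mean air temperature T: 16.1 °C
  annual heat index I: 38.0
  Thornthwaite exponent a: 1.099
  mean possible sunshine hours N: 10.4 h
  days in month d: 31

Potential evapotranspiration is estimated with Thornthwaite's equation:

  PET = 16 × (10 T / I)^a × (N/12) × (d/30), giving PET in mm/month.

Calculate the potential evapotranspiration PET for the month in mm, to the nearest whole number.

10T/I = 10 × 16.1 / 38.0 = 4.2368
(10T/I)^a = 4.2368^1.099 = 4.8878
Uncorrected PET = 16 × 4.8878 = 78.205 mm
Correction = (N/12)(d/30) = (10.4/12)(31/30) = 0.8956
PET = 78.205 × 0.8956 = 70.040 mm/month

70 mm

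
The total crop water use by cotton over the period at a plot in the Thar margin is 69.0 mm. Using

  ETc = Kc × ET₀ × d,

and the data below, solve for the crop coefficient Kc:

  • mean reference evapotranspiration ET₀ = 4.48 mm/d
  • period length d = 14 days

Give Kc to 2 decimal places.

ETc = Kc × ET₀ × d  ⇒  Kc = ETc / (ET₀ × d)
Kc = 69.0 / (4.48 × 14) = 69.0 / 62.72 = 1.1001

1.10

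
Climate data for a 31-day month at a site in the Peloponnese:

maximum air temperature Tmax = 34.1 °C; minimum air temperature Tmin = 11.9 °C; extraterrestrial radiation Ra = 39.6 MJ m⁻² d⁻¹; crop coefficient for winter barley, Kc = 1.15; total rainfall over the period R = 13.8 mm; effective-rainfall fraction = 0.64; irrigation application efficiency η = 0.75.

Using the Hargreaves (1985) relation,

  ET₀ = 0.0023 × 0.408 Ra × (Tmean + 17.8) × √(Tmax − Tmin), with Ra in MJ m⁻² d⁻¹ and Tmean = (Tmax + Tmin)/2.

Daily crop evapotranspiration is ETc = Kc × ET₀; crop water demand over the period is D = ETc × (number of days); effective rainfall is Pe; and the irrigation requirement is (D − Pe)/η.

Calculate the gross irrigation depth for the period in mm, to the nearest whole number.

328 mm

Tmean = (34.1 + 11.9)/2 = 23.00 °C
0.408 Ra = 0.408 × 39.6 = 16.1568 mm/d equivalent
ET₀ = 0.0023 × 16.1568 × (23.00 + 17.8) × √22.2 = 0.0023 × 16.1568 × 40.80 × 4.7117 = 7.1437 mm/d
ETc = Kc × ET₀ = 1.15 × 7.1437 = 8.2153 mm/d
Crop demand D = ETc × 31 d = 8.2153 × 31 = 254.674 mm
Pe = 0.64 × 13.8 = 8.832 mm
D − Pe = 254.674 − 8.832 = 245.842 mm
Gross irrigation = 245.842 / 0.75 = 327.789 mm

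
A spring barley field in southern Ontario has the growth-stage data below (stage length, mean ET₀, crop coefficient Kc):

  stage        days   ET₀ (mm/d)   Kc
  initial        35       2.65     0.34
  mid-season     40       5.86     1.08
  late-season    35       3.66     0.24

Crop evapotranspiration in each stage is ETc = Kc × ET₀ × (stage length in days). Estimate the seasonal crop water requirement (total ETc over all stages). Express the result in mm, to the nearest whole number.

initial: 0.34 × 2.65 × 35 = 31.54 mm
mid-season: 1.08 × 5.86 × 40 = 253.15 mm
late-season: 0.24 × 3.66 × 35 = 30.74 mm
Seasonal total = 315.43 mm

315 mm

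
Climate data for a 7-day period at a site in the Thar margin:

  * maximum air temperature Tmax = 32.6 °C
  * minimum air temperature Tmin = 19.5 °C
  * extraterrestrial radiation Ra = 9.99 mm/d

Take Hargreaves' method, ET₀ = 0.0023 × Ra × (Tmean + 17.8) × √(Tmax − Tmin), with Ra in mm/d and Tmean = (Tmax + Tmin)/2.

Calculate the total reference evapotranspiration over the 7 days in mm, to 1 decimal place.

25.5 mm

Tmean = (32.6 + 19.5)/2 = 26.05 °C
ET₀ = 0.0023 × 9.99 × (26.05 + 17.8) × √13.1 = 0.0023 × 9.99 × 43.85 × 3.6194 = 3.6467 mm/d
Over 7 days: 3.6467 × 7 = 25.527 mm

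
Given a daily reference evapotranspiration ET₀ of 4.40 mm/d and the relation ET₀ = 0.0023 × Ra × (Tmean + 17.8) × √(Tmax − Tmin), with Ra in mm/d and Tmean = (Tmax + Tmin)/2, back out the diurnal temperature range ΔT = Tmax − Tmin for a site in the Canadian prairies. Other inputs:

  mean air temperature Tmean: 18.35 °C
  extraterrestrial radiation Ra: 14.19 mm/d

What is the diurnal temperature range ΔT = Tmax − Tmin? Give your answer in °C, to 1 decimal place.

13.9 °C

√ΔT = ET₀ / [0.0023 × Ra × (Tmean+17.8)] = 4.40 / (0.0023 × 14.19 × 36.15) = 3.7294
ΔT = 3.7294² = 13.908 °C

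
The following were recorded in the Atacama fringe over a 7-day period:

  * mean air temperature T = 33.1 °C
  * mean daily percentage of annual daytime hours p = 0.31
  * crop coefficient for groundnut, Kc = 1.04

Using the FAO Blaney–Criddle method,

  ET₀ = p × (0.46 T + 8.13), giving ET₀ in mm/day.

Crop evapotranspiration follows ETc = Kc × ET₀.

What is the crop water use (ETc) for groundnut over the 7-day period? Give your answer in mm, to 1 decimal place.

ET₀ = 0.31 × (0.46 × 33.1 + 8.13) = 0.31 × 23.356 = 7.2404 mm/d
ETc = Kc × ET₀ = 1.04 × 7.2404 = 7.5300 mm/d
Over 7 days: 7.5300 × 7 = 52.710 mm

52.7 mm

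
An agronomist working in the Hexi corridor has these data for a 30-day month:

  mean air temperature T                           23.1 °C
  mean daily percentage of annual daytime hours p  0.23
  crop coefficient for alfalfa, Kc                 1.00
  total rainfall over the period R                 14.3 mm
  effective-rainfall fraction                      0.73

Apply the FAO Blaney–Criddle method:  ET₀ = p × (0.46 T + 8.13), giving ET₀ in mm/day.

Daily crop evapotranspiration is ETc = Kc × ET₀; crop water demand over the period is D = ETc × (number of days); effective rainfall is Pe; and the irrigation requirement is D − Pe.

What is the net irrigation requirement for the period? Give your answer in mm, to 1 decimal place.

119.0 mm

ET₀ = 0.23 × (0.46 × 23.1 + 8.13) = 0.23 × 18.756 = 4.3139 mm/d
ETc = Kc × ET₀ = 1.00 × 4.3139 = 4.3139 mm/d
Crop demand D = ETc × 30 d = 4.3139 × 30 = 129.417 mm
Pe = 0.73 × 14.3 = 10.439 mm
D − Pe = 129.417 − 10.439 = 118.978 mm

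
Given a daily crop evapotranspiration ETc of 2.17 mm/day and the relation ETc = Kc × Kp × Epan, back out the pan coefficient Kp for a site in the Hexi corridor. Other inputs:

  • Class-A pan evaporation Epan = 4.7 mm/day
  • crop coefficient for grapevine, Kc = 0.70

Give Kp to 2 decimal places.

ETc = Kc × Kp × Epan  ⇒  Kp = ETc / (Kc × Epan)
Kp = 2.17 / (0.70 × 4.7) = 2.17 / 3.290 = 0.6596

0.66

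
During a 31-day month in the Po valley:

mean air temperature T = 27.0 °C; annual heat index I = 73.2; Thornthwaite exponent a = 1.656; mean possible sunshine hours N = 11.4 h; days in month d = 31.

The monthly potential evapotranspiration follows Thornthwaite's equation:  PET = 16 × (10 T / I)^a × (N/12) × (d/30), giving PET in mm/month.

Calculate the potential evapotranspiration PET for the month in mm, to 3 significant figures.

10T/I = 10 × 27.0 / 73.2 = 3.6885
(10T/I)^a = 3.6885^1.656 = 8.6837
Uncorrected PET = 16 × 8.6837 = 138.939 mm
Correction = (N/12)(d/30) = (11.4/12)(31/30) = 0.9817
PET = 138.939 × 0.9817 = 136.396 mm/month

136 mm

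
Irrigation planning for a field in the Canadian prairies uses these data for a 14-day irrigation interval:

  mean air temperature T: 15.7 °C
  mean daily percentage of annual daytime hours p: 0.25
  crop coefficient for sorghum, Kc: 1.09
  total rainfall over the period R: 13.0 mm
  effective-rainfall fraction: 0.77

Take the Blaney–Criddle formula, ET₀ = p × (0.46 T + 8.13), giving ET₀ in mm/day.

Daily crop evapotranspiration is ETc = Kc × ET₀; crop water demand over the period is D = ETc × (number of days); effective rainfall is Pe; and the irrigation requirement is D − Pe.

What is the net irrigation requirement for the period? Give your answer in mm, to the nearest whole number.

49 mm

ET₀ = 0.25 × (0.46 × 15.7 + 8.13) = 0.25 × 15.352 = 3.8380 mm/d
ETc = Kc × ET₀ = 1.09 × 3.8380 = 4.1834 mm/d
Crop demand D = ETc × 14 d = 4.1834 × 14 = 58.568 mm
Pe = 0.77 × 13.0 = 10.010 mm
D − Pe = 58.568 − 10.010 = 48.558 mm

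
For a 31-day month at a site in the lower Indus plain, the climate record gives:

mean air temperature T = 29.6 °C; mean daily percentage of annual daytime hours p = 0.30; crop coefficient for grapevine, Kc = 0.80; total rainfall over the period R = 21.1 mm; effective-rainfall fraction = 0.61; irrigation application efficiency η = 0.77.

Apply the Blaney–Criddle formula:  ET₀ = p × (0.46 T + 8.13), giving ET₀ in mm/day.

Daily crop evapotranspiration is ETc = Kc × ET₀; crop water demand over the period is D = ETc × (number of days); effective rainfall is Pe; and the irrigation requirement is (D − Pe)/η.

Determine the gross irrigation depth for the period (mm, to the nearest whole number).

193 mm

ET₀ = 0.30 × (0.46 × 29.6 + 8.13) = 0.30 × 21.746 = 6.5238 mm/d
ETc = Kc × ET₀ = 0.80 × 6.5238 = 5.2190 mm/d
Crop demand D = ETc × 31 d = 5.2190 × 31 = 161.789 mm
Pe = 0.61 × 21.1 = 12.871 mm
D − Pe = 161.789 − 12.871 = 148.918 mm
Gross irrigation = 148.918 / 0.77 = 193.400 mm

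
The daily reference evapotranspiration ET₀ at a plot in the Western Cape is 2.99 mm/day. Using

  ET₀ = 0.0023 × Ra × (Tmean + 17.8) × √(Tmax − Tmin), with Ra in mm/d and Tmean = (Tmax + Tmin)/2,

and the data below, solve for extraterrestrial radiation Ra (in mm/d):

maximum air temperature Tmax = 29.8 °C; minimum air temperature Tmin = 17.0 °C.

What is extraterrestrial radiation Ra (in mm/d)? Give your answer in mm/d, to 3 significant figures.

8.82 mm/d

Tmean = 23.40 °C; √ΔT = 3.5777
Ra = ET₀ / [0.0023 × (Tmean+17.8) × √ΔT] = 2.99 / (0.0023 × 41.20 × 3.5777) = 8.819 mm/d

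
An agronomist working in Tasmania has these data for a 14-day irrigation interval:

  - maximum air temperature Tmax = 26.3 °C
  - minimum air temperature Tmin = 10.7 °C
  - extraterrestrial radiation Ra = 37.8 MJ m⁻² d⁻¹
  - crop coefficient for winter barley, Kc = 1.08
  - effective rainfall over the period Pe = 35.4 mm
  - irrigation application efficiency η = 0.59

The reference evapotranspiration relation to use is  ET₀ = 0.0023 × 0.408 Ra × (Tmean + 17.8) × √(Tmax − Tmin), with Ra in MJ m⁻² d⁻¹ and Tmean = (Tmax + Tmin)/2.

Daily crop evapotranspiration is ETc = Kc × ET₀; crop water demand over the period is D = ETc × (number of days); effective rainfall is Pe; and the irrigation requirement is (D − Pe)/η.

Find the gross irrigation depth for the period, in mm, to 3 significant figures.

Tmean = (26.3 + 10.7)/2 = 18.50 °C
0.408 Ra = 0.408 × 37.8 = 15.4224 mm/d equivalent
ET₀ = 0.0023 × 15.4224 × (18.50 + 17.8) × √15.6 = 0.0023 × 15.4224 × 36.30 × 3.9497 = 5.0857 mm/d
ETc = Kc × ET₀ = 1.08 × 5.0857 = 5.4926 mm/d
Crop demand D = ETc × 14 d = 5.4926 × 14 = 76.896 mm
D − Pe = 76.896 − 35.4 = 41.496 mm
Gross irrigation = 41.496 / 0.59 = 70.332 mm

70.3 mm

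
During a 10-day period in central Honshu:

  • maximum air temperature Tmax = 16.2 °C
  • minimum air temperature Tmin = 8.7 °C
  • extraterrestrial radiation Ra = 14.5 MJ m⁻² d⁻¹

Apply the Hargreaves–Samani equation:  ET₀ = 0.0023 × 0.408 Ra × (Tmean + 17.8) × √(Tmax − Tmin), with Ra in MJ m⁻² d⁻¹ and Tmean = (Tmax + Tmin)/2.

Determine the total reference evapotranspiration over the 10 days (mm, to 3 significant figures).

Tmean = (16.2 + 8.7)/2 = 12.45 °C
0.408 Ra = 0.408 × 14.5 = 5.9160 mm/d equivalent
ET₀ = 0.0023 × 5.9160 × (12.45 + 17.8) × √7.5 = 0.0023 × 5.9160 × 30.25 × 2.7386 = 1.1272 mm/d
Over 10 days: 1.1272 × 10 = 11.272 mm

11.3 mm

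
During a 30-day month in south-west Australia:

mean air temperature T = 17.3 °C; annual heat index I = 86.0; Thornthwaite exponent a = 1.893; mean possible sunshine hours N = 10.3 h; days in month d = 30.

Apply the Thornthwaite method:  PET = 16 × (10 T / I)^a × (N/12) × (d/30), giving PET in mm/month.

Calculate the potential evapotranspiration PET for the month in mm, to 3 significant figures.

10T/I = 10 × 17.3 / 86.0 = 2.0116
(10T/I)^a = 2.0116^1.893 = 3.7550
Uncorrected PET = 16 × 3.7550 = 60.080 mm
Correction = (N/12)(d/30) = (10.3/12)(30/30) = 0.8583
PET = 60.080 × 0.8583 = 51.567 mm/month

51.6 mm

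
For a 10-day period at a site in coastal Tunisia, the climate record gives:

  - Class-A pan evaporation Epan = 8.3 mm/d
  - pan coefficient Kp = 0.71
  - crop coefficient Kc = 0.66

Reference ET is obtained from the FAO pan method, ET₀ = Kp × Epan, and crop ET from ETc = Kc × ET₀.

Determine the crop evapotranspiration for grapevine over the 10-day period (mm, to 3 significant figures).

ET₀ = 0.71 × 8.3 = 5.8930 mm/d
ETc = Kc × ET₀ = 0.66 × 5.8930 = 3.8894 mm/d
Over 10 days: 3.8894 × 10 = 38.894 mm

38.9 mm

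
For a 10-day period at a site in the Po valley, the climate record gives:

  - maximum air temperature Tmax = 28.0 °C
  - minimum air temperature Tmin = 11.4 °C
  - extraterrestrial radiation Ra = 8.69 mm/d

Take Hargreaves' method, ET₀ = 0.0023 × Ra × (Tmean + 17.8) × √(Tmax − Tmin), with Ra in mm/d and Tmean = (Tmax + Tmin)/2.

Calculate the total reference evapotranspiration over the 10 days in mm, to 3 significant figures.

Tmean = (28.0 + 11.4)/2 = 19.70 °C
ET₀ = 0.0023 × 8.69 × (19.70 + 17.8) × √16.6 = 0.0023 × 8.69 × 37.50 × 4.0743 = 3.0537 mm/d
Over 10 days: 3.0537 × 10 = 30.537 mm

30.5 mm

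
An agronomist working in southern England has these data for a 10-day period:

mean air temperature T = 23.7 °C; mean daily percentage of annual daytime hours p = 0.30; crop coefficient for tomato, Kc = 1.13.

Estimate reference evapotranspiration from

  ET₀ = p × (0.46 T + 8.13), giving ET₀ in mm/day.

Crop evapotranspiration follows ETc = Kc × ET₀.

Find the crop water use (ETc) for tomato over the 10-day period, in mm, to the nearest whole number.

65 mm

ET₀ = 0.30 × (0.46 × 23.7 + 8.13) = 0.30 × 19.032 = 5.7096 mm/d
ETc = Kc × ET₀ = 1.13 × 5.7096 = 6.4518 mm/d
Over 10 days: 6.4518 × 10 = 64.518 mm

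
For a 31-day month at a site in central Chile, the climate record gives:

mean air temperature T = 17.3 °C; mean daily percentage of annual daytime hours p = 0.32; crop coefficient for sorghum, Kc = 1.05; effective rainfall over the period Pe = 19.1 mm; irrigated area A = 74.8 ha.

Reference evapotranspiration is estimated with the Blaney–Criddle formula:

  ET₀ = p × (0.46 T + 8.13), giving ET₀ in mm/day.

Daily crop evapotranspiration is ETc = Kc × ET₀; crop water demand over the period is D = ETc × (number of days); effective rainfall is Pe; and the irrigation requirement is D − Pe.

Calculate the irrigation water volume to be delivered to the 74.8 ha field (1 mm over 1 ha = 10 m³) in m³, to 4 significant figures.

111100 m³

ET₀ = 0.32 × (0.46 × 17.3 + 8.13) = 0.32 × 16.088 = 5.1482 mm/d
ETc = Kc × ET₀ = 1.05 × 5.1482 = 5.4056 mm/d
Crop demand D = ETc × 31 d = 5.4056 × 31 = 167.574 mm
D − Pe = 167.574 − 19.1 = 148.474 mm
Volume = 148.474 mm × 74.8 ha × 10 = 111058.6 m³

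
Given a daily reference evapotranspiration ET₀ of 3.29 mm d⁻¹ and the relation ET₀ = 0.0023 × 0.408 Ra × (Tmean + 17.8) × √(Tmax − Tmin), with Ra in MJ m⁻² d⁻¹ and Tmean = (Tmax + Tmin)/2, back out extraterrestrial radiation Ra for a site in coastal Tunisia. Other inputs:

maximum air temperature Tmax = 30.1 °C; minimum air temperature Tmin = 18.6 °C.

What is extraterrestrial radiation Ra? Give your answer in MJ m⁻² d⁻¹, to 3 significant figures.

24.5 MJ m⁻² d⁻¹

Tmean = (30.1+18.6)/2 = 24.35 °C; ΔT = 11.5
Ra = ET₀ / [0.0023 × 0.408 × (Tmean+17.8) × √ΔT]
   = 3.29 / (0.0023 × 0.408 × 42.15 × 3.3912) = 24.528 MJ m⁻² d⁻¹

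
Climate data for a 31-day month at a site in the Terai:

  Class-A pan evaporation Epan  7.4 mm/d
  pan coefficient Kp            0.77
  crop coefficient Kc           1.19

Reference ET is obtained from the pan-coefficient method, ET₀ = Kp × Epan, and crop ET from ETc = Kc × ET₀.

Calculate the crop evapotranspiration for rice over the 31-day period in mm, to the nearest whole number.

ET₀ = 0.77 × 7.4 = 5.6980 mm/d
ETc = Kc × ET₀ = 1.19 × 5.6980 = 6.7806 mm/d
Over 31 days: 6.7806 × 31 = 210.199 mm

210 mm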